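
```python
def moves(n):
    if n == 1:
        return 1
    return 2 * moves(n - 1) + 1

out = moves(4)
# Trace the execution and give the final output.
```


moves(4)
= 2 * moves(3) + 1
= 2 * (2 * moves(2) + 1) + 1
= 2 * (2 * (2 * moves(1) + 1) + 1) + 1
Now compute bottom-up:
moves(1) = 1
moves(2) = 2 * 1 + 1 = 3
moves(3) = 2 * 3 + 1 = 7
moves(4) = 2 * 7 + 1 = 15
= 15


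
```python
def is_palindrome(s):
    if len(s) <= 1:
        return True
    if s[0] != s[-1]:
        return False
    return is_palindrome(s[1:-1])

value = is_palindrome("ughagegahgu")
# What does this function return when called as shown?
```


is_palindrome("ughagegahgu")
"ughagegahgu": s[0]='u' == s[-1]='u' -> is_palindrome("ghagegahg")
"ghagegahg": s[0]='g' == s[-1]='g' -> is_palindrome("hagegah")
"hagegah": s[0]='h' == s[-1]='h' -> is_palindrome("agega")
"agega": s[0]='a' == s[-1]='a' -> is_palindrome("geg")
"geg": s[0]='g' == s[-1]='g' -> is_palindrome("e")
"e": len <= 1 -> True
= True


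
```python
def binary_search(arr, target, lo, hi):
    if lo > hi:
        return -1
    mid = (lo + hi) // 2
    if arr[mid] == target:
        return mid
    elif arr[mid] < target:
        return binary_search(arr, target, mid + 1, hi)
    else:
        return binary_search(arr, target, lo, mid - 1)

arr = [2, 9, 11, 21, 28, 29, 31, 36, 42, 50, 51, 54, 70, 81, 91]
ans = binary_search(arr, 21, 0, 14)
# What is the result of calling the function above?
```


binary_search(arr, 21, 0, 14)
lo=0, hi=14, mid=7, arr[mid]=36
36 > 21, search left half
lo=0, hi=6, mid=3, arr[mid]=21
arr[3] == 21, found at index 3
= 3


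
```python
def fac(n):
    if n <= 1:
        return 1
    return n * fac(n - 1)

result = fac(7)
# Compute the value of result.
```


fac(7)
= 7 * fac(6)
= 7 * 6 * fac(5)
= 7 * 6 * 5 * fac(4)
= 7 * 6 * 5 * 4 * fac(3)
= 7 * 6 * 5 * 4 * 3 * fac(2)
= 7 * 6 * 5 * 4 * 3 * 2 * fac(1)
= 7 * 6 * 5 * 4 * 3 * 2 * 1
= 5040


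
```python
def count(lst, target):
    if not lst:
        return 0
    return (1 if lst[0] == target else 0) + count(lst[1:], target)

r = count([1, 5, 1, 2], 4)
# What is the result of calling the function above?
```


count([1, 5, 1, 2], 4)
lst[0]=1 != 4: 0 + count([5, 1, 2], 4)
lst[0]=5 != 4: 0 + count([1, 2], 4)
lst[0]=1 != 4: 0 + count([2], 4)
lst[0]=2 != 4: 0 + count([], 4)
= 0


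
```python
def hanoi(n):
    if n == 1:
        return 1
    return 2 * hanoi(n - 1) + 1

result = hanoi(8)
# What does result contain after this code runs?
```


hanoi(8)
= 2 * hanoi(7) + 1
= 2 * (2 * hanoi(6) + 1) + 1
= 2 * (2 * (2 * hanoi(5) + 1) + 1) + 1
= 2 * (2 * (2 * (2 * hanoi(4) + 1) + 1) + 1) + 1
= 2 * (2 * (2 * (2 * (2 * hanoi(3) + 1) + 1) + 1) + 1) + 1
= 2 * (2 * (2 * (2 * (2 * (2 * hanoi(2) + 1) + 1) + 1) + 1) + 1) + 1
= 2 * (2 * (2 * (2 * (2 * (2 * (2 * hanoi(1) + 1) + 1) + 1) + 1) + 1) + 1) + 1
Now compute bottom-up:
hanoi(1) = 1
hanoi(2) = 2 * 1 + 1 = 3
hanoi(3) = 2 * 3 + 1 = 7
hanoi(4) = 2 * 7 + 1 = 15
hanoi(5) = 2 * 15 + 1 = 31
hanoi(6) = 2 * 31 + 1 = 63
hanoi(7) = 2 * 63 + 1 = 127
hanoi(8) = 2 * 127 + 1 = 255
= 255


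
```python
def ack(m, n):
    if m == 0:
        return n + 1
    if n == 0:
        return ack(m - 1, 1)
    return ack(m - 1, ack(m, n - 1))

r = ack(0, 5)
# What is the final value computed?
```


ack(0, 5)
m == 0: return 5 + 1 = 6
= 6


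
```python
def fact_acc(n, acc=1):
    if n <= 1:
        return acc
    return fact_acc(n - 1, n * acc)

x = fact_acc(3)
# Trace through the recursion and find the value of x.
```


fact_acc(3, 1)
= fact_acc(2, 3 * 1) = fact_acc(2, 3)
= fact_acc(1, 2 * 3) = fact_acc(1, 6)
n <= 1, return acc = 6


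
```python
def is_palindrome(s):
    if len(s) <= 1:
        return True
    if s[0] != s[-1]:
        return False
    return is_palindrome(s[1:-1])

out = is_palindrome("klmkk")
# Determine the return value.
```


is_palindrome("klmkk")
"klmkk": s[0]='k' == s[-1]='k' -> is_palindrome("lmk")
"lmk": s[0]='l' != s[-1]='k' -> False
= False


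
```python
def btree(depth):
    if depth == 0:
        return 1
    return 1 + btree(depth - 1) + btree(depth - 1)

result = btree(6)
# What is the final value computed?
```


btree(6)
= 1 + btree(5) + btree(5)
= 1 + 2 * btree(5)
btree(k) = 2^(k+1) - 1
btree(0) = 1
btree(1) = 3
btree(2) = 7
btree(3) = 15
btree(4) = 31
btree(6) = 2^7 - 1 = 127


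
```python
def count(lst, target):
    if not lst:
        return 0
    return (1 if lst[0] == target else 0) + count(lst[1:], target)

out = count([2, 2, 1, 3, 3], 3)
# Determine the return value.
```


count([2, 2, 1, 3, 3], 3)
lst[0]=2 != 3: 0 + count([2, 1, 3, 3], 3)
lst[0]=2 != 3: 0 + count([1, 3, 3], 3)
lst[0]=1 != 3: 0 + count([3, 3], 3)
lst[0]=3 == 3: 1 + count([3], 3)
lst[0]=3 == 3: 1 + count([], 3)
= 2


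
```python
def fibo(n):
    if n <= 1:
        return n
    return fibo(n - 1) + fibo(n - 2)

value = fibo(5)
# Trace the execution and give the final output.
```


fibo(5)
= fibo(4) + fibo(3)
= (fibo(3) + fibo(2)) + fibo(3)
Computing bottom-up: fibo(0)=0, fibo(1)=1, fibo(2)=1, fibo(3)=2, fibo(4)=3, fibo(5)=5
= 5


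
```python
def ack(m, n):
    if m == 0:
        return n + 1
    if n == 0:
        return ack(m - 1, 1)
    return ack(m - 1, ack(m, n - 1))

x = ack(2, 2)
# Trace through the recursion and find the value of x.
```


ack(2, 2)
= ack(1, ack(2, 1))
First compute ack(2, 1) = 5
= ack(1, 5)
= 7


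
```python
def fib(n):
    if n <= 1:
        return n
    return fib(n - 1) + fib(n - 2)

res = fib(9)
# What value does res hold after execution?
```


fib(9)
= fib(8) + fib(7)
= (fib(7) + fib(6)) + fib(7)
Computing bottom-up: fib(0)=0, fib(1)=1, fib(2)=1, fib(3)=2, fib(4)=3, fib(5)=5, fib(6)=8, fib(7)=13, fib(8)=21, fib(9)=34
= 34


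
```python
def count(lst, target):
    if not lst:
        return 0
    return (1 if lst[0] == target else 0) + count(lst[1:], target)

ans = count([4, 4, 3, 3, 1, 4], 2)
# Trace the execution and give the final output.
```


count([4, 4, 3, 3, 1, 4], 2)
lst[0]=4 != 2: 0 + count([4, 3, 3, 1, 4], 2)
lst[0]=4 != 2: 0 + count([3, 3, 1, 4], 2)
lst[0]=3 != 2: 0 + count([3, 1, 4], 2)
lst[0]=3 != 2: 0 + count([1, 4], 2)
lst[0]=1 != 2: 0 + count([4], 2)
lst[0]=4 != 2: 0 + count([], 2)
= 0


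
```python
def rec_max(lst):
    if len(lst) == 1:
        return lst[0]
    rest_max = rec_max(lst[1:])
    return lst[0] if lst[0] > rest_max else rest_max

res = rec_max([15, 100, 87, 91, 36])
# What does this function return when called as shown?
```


rec_max([15, 100, 87, 91, 36])
= compare 15 with rec_max([100, 87, 91, 36])
= compare 100 with rec_max([87, 91, 36])
= compare 87 with rec_max([91, 36])
= compare 91 with rec_max([36])
Base: rec_max([36]) = 36
compare 91 with 36: max = 91
compare 87 with 91: max = 91
compare 100 with 91: max = 100
compare 15 with 100: max = 100
= 100


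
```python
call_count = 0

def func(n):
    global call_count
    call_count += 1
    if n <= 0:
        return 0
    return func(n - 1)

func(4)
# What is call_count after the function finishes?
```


func(4) calls func(3) calls ... calls func(0)
Total calls: 4 + 1 (for base case) = 5


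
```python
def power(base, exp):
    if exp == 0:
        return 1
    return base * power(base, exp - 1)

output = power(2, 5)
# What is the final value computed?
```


power(2, 5)
= 2 * power(2, 4)
= 2 * 2 * power(2, 3)
= 2 * 2 * 2 * power(2, 2)
= 2 * 2 * 2 * 2 * power(2, 1)
= 2 * 2 * 2 * 2 * 2 * power(2, 0)
= 2 * 2 * 2 * 2 * 2 * 1
= 32


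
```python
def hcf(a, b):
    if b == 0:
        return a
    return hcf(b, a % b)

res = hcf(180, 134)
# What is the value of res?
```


hcf(180, 134)
= hcf(134, 180 % 134) = hcf(134, 46)
= hcf(46, 134 % 46) = hcf(46, 42)
= hcf(42, 46 % 42) = hcf(42, 4)
= hcf(4, 42 % 4) = hcf(4, 2)
= hcf(2, 4 % 2) = hcf(2, 0)
b == 0, return a = 2


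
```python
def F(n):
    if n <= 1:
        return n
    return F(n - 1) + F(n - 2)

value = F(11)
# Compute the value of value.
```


F(11)
= F(10) + F(9)
= (F(9) + F(8)) + F(9)
Computing bottom-up: F(0)=0, F(1)=1, F(2)=1, F(3)=2, F(4)=3, F(5)=5, F(6)=8, F(7)=13, F(8)=21, F(9)=34, F(10)=55, F(11)=89
= 89


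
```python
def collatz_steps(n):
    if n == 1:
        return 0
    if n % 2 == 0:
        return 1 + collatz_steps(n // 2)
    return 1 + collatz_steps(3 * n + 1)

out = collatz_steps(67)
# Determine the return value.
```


collatz_steps(67)
67 is odd -> 3*67+1 = 202 -> collatz_steps(202)
202 is even -> collatz_steps(101)
101 is odd -> 3*101+1 = 304 -> collatz_steps(304)
304 is even -> collatz_steps(152)
152 is even -> collatz_steps(76)
76 is even -> collatz_steps(38)
38 is even -> collatz_steps(19)
19 is odd -> 3*19+1 = 58 -> collatz_steps(58)
58 is even -> collatz_steps(29)
29 is odd -> 3*29+1 = 88 -> collatz_steps(88)
88 is even -> collatz_steps(44)
44 is even -> collatz_steps(22)
22 is even -> collatz_steps(11)
11 is odd -> 3*11+1 = 34 -> collatz_steps(34)
34 is even -> collatz_steps(17)
17 is odd -> 3*17+1 = 52 -> collatz_steps(52)
52 is even -> collatz_steps(26)
26 is even -> collatz_steps(13)
13 is odd -> 3*13+1 = 40 -> collatz_steps(40)
40 is even -> collatz_steps(20)
20 is even -> collatz_steps(10)
10 is even -> collatz_steps(5)
5 is odd -> 3*5+1 = 16 -> collatz_steps(16)
16 is even -> collatz_steps(8)
8 is even -> collatz_steps(4)
4 is even -> collatz_steps(2)
2 is even -> collatz_steps(1)
Reached 1 after 27 steps
= 27


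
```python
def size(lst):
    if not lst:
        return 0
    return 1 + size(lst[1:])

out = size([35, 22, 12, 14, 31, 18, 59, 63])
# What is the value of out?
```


size([35, 22, 12, 14, 31, 18, 59, 63])
= 1 + size([22, 12, 14, 31, 18, 59, 63])
= 1 + 1 + size([12, 14, 31, 18, 59, 63])
= 1 + 1 + 1 + size([14, 31, 18, 59, 63])
= 1 + 1 + 1 + 1 + size([31, 18, 59, 63])
= 1 + 1 + 1 + 1 + 1 + size([18, 59, 63])
= 1 + 1 + 1 + 1 + 1 + 1 + size([59, 63])
= 1 + 1 + 1 + 1 + 1 + 1 + 1 + size([63])
= 1 + 1 + 1 + 1 + 1 + 1 + 1 + 1 + size([])
= 1 + 1 + 1 + 1 + 1 + 1 + 1 + 1 + 0
= 8


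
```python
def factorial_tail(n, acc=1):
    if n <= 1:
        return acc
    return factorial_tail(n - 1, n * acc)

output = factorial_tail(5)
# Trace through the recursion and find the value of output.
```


factorial_tail(5, 1)
= factorial_tail(4, 5 * 1) = factorial_tail(4, 5)
= factorial_tail(3, 4 * 5) = factorial_tail(3, 20)
= factorial_tail(2, 3 * 20) = factorial_tail(2, 60)
= factorial_tail(1, 2 * 60) = factorial_tail(1, 120)
n <= 1, return acc = 120


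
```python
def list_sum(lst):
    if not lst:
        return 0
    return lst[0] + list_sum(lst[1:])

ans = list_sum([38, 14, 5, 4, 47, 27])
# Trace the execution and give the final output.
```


list_sum([38, 14, 5, 4, 47, 27])
= 38 + list_sum([14, 5, 4, 47, 27])
= 38 + 14 + list_sum([5, 4, 47, 27])
= 38 + 14 + 5 + list_sum([4, 47, 27])
= 38 + 14 + 5 + 4 + list_sum([47, 27])
= 38 + 14 + 5 + 4 + 47 + list_sum([27])
= 38 + 14 + 5 + 4 + 47 + 27 + list_sum([])
= 38 + 14 + 5 + 4 + 47 + 27 + 0
= 135


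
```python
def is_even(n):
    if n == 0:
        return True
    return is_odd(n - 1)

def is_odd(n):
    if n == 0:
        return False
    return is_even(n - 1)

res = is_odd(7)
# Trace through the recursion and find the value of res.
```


is_odd(7)
= is_even(6)
= is_odd(5)
= is_even(4)
= is_odd(3)
= is_even(2)
= is_odd(1)
= is_even(0)
n == 0: return True
= True


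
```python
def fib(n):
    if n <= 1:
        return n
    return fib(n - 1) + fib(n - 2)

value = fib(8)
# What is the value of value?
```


fib(8)
= fib(7) + fib(6)
= (fib(6) + fib(5)) + fib(6)
Computing bottom-up: fib(0)=0, fib(1)=1, fib(2)=1, fib(3)=2, fib(4)=3, fib(5)=5, fib(6)=8, fib(7)=13, fib(8)=21
= 21


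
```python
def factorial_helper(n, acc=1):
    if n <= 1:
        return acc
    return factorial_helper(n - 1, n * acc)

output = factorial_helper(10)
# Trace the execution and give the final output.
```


factorial_helper(10, 1)
= factorial_helper(9, 10 * 1) = factorial_helper(9, 10)
= factorial_helper(8, 9 * 10) = factorial_helper(8, 90)
= factorial_helper(7, 8 * 90) = factorial_helper(7, 720)
= factorial_helper(6, 7 * 720) = factorial_helper(6, 5040)
= factorial_helper(5, 6 * 5040) = factorial_helper(5, 30240)
= factorial_helper(4, 5 * 30240) = factorial_helper(4, 151200)
= factorial_helper(3, 4 * 151200) = factorial_helper(3, 604800)
= factorial_helper(2, 3 * 604800) = factorial_helper(2, 1814400)
= factorial_helper(1, 2 * 1814400) = factorial_helper(1, 3628800)
n <= 1, return acc = 3628800


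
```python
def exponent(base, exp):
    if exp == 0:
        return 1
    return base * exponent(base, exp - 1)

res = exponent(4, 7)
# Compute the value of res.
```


exponent(4, 7)
= 4 * exponent(4, 6)
= 4 * 4 * exponent(4, 5)
= 4 * 4 * 4 * exponent(4, 4)
= 4 * 4 * 4 * 4 * exponent(4, 3)
= 4 * 4 * 4 * 4 * 4 * exponent(4, 2)
= 4 * 4 * 4 * 4 * 4 * 4 * exponent(4, 1)
= 4 * 4 * 4 * 4 * 4 * 4 * 4 * exponent(4, 0)
= 4 * 4 * 4 * 4 * 4 * 4 * 4 * 1
= 16384


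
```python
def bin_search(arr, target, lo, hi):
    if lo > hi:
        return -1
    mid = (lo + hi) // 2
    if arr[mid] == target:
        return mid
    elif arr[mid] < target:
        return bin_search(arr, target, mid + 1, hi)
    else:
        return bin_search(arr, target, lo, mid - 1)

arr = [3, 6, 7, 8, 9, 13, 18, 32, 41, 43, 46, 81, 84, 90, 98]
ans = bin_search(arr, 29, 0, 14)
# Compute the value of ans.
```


bin_search(arr, 29, 0, 14)
lo=0, hi=14, mid=7, arr[mid]=32
32 > 29, search left half
lo=0, hi=6, mid=3, arr[mid]=8
8 < 29, search right half
lo=4, hi=6, mid=5, arr[mid]=13
13 < 29, search right half
lo=6, hi=6, mid=6, arr[mid]=18
18 < 29, search right half
lo > hi, target not found, return -1
= -1


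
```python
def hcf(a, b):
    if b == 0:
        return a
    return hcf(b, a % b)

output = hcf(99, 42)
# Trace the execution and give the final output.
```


hcf(99, 42)
= hcf(42, 99 % 42) = hcf(42, 15)
= hcf(15, 42 % 15) = hcf(15, 12)
= hcf(12, 15 % 12) = hcf(12, 3)
= hcf(3, 12 % 3) = hcf(3, 0)
b == 0, return a = 3


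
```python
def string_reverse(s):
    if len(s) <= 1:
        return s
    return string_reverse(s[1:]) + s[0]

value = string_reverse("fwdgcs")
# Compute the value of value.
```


string_reverse("fwdgcs")
= string_reverse("wdgcs") + "f"
= string_reverse("dgcs") + "w" + "f"
= string_reverse("gcs") + "d" + "w" + "f"
= string_reverse("cs") + "g" + "d" + "w" + "f"
= string_reverse("s") + "c" + "g" + "d" + "w" + "f"
= "s" + "c" + "g" + "d" + "w" + "f"
= "scgdwf"


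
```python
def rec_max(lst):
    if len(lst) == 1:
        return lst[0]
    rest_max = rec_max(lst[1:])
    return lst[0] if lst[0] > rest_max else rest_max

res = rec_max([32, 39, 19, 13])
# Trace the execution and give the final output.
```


rec_max([32, 39, 19, 13])
= compare 32 with rec_max([39, 19, 13])
= compare 39 with rec_max([19, 13])
= compare 19 with rec_max([13])
Base: rec_max([13]) = 13
compare 19 with 13: max = 19
compare 39 with 19: max = 39
compare 32 with 39: max = 39
= 39


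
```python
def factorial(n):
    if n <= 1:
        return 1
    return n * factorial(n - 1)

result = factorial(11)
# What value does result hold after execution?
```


factorial(11)
= 11 * factorial(10)
= 11 * 10 * factorial(9)
= 11 * 10 * 9 * factorial(8)
= 11 * 10 * 9 * 8 * factorial(7)
= 11 * 10 * 9 * 8 * 7 * factorial(6)
= 11 * 10 * 9 * 8 * 7 * 6 * factorial(5)
= 11 * 10 * 9 * 8 * 7 * 6 * 5 * factorial(4)
= 11 * 10 * 9 * 8 * 7 * 6 * 5 * 4 * factorial(3)
= 11 * 10 * 9 * 8 * 7 * 6 * 5 * 4 * 3 * factorial(2)
= 11 * 10 * 9 * 8 * 7 * 6 * 5 * 4 * 3 * 2 * factorial(1)
= 11 * 10 * 9 * 8 * 7 * 6 * 5 * 4 * 3 * 2 * 1
= 39916800


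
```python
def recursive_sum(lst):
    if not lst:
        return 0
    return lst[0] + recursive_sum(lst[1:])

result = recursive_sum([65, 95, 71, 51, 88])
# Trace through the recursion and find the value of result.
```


recursive_sum([65, 95, 71, 51, 88])
= 65 + recursive_sum([95, 71, 51, 88])
= 65 + 95 + recursive_sum([71, 51, 88])
= 65 + 95 + 71 + recursive_sum([51, 88])
= 65 + 95 + 71 + 51 + recursive_sum([88])
= 65 + 95 + 71 + 51 + 88 + recursive_sum([])
= 65 + 95 + 71 + 51 + 88 + 0
= 370


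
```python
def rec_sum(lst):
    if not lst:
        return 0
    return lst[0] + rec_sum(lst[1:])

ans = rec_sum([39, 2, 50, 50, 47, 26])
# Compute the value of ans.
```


rec_sum([39, 2, 50, 50, 47, 26])
= 39 + rec_sum([2, 50, 50, 47, 26])
= 39 + 2 + rec_sum([50, 50, 47, 26])
= 39 + 2 + 50 + rec_sum([50, 47, 26])
= 39 + 2 + 50 + 50 + rec_sum([47, 26])
= 39 + 2 + 50 + 50 + 47 + rec_sum([26])
= 39 + 2 + 50 + 50 + 47 + 26 + rec_sum([])
= 39 + 2 + 50 + 50 + 47 + 26 + 0
= 214


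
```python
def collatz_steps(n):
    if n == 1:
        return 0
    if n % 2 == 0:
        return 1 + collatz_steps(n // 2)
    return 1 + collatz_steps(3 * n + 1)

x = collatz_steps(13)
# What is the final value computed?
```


collatz_steps(13)
13 is odd -> 3*13+1 = 40 -> collatz_steps(40)
40 is even -> collatz_steps(20)
20 is even -> collatz_steps(10)
10 is even -> collatz_steps(5)
5 is odd -> 3*5+1 = 16 -> collatz_steps(16)
16 is even -> collatz_steps(8)
8 is even -> collatz_steps(4)
4 is even -> collatz_steps(2)
2 is even -> collatz_steps(1)
Reached 1 after 9 steps
= 9


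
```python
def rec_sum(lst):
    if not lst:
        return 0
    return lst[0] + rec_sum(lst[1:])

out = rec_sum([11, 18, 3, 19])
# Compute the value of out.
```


rec_sum([11, 18, 3, 19])
= 11 + rec_sum([18, 3, 19])
= 11 + 18 + rec_sum([3, 19])
= 11 + 18 + 3 + rec_sum([19])
= 11 + 18 + 3 + 19 + rec_sum([])
= 11 + 18 + 3 + 19 + 0
= 51


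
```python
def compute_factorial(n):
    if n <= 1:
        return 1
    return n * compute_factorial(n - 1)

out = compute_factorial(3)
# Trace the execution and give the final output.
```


compute_factorial(3)
= 3 * compute_factorial(2)
= 3 * 2 * compute_factorial(1)
= 3 * 2 * 1
= 6


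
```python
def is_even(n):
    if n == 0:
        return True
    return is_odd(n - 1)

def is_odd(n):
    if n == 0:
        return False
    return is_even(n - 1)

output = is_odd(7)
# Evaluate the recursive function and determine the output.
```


is_odd(7)
= is_even(6)
= is_odd(5)
= is_even(4)
= is_odd(3)
= is_even(2)
= is_odd(1)
= is_even(0)
n == 0: return True
= True


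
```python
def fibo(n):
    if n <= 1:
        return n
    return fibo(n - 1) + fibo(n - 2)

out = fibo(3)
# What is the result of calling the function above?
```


fibo(3)
= fibo(2) + fibo(1)
Computing bottom-up: fibo(0)=0, fibo(1)=1, fibo(2)=1, fibo(3)=2
= 2


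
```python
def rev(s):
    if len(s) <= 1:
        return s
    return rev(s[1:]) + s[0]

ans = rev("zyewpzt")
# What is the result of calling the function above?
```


rev("zyewpzt")
= rev("yewpzt") + "z"
= rev("ewpzt") + "y" + "z"
= rev("wpzt") + "e" + "y" + "z"
= rev("pzt") + "w" + "e" + "y" + "z"
= rev("zt") + "p" + "w" + "e" + "y" + "z"
= rev("t") + "z" + "p" + "w" + "e" + "y" + "z"
= "t" + "z" + "p" + "w" + "e" + "y" + "z"
= "tzpweyz"


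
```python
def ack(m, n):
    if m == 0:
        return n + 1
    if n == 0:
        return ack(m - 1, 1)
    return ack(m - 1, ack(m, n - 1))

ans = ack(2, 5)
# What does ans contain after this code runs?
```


ack(2, 5)
= ack(1, ack(2, 4))
First compute ack(2, 4) = 11
= ack(1, 11)
= 13


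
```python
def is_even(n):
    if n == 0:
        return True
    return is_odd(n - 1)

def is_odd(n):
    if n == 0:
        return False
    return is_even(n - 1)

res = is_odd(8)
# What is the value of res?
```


is_odd(8)
= is_even(7)
= is_odd(6)
= is_even(5)
= is_odd(4)
= is_even(3)
= is_odd(2)
= is_even(1)
= is_odd(0)
n == 0: return False
= False


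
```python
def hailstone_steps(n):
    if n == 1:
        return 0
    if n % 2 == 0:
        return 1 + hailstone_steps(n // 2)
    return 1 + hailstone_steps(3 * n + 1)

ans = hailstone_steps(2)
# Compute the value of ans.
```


hailstone_steps(2)
2 is even -> hailstone_steps(1)
Reached 1 after 1 steps
= 1


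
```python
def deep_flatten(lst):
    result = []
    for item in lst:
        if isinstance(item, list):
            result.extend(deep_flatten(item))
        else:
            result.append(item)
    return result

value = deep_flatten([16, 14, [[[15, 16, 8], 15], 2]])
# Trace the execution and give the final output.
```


deep_flatten([16, 14, [[[15, 16, 8], 15], 2]])
Processing each element:
  16 is not a list -> append 16
  14 is not a list -> append 14
  [[[15, 16, 8], 15], 2] is a list -> deep_flatten recursively -> [15, 16, 8, 15, 2]
= [16, 14, 15, 16, 8, 15, 2]


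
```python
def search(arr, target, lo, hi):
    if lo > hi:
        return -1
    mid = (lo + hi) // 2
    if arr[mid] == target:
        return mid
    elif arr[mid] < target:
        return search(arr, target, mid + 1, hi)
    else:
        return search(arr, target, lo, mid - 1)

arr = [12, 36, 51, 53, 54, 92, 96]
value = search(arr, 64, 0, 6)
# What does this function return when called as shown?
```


search(arr, 64, 0, 6)
lo=0, hi=6, mid=3, arr[mid]=53
53 < 64, search right half
lo=4, hi=6, mid=5, arr[mid]=92
92 > 64, search left half
lo=4, hi=4, mid=4, arr[mid]=54
54 < 64, search right half
lo > hi, target not found, return -1
= -1


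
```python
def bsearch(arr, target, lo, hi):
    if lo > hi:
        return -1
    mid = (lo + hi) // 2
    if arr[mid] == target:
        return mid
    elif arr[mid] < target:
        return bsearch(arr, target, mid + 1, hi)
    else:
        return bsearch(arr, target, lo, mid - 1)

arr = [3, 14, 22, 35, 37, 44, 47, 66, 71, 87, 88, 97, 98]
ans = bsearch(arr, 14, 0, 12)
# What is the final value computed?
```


bsearch(arr, 14, 0, 12)
lo=0, hi=12, mid=6, arr[mid]=47
47 > 14, search left half
lo=0, hi=5, mid=2, arr[mid]=22
22 > 14, search left half
lo=0, hi=1, mid=0, arr[mid]=3
3 < 14, search right half
lo=1, hi=1, mid=1, arr[mid]=14
arr[1] == 14, found at index 1
= 1


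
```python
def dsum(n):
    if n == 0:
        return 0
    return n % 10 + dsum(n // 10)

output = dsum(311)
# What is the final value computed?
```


dsum(311)
= 1 + dsum(31)
= 1 + 1 + dsum(3)
= 1 + 1 + 3 + dsum(0)
= 1 + 1 + 3 + 0
= 5


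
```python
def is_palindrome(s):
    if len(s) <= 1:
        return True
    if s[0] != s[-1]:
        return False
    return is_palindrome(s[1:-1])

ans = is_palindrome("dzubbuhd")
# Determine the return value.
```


is_palindrome("dzubbuhd")
"dzubbuhd": s[0]='d' == s[-1]='d' -> is_palindrome("zubbuh")
"zubbuh": s[0]='z' != s[-1]='h' -> False
= False


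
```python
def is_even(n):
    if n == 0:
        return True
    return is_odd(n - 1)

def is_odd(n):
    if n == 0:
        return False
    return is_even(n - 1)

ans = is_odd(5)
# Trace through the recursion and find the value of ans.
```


is_odd(5)
= is_even(4)
= is_odd(3)
= is_even(2)
= is_odd(1)
= is_even(0)
n == 0: return True
= True


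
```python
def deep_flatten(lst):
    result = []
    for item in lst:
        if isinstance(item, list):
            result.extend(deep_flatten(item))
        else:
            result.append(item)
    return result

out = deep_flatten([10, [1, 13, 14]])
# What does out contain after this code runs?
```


deep_flatten([10, [1, 13, 14]])
Processing each element:
  10 is not a list -> append 10
  [1, 13, 14] is a list -> deep_flatten recursively -> [1, 13, 14]
= [10, 1, 13, 14]


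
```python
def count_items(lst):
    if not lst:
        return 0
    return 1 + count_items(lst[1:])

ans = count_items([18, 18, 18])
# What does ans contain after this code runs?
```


count_items([18, 18, 18])
= 1 + count_items([18, 18])
= 1 + 1 + count_items([18])
= 1 + 1 + 1 + count_items([])
= 1 + 1 + 1 + 0
= 3


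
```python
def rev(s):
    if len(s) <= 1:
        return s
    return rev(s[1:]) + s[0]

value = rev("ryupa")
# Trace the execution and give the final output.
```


rev("ryupa")
= rev("yupa") + "r"
= rev("upa") + "y" + "r"
= rev("pa") + "u" + "y" + "r"
= rev("a") + "p" + "u" + "y" + "r"
= "a" + "p" + "u" + "y" + "r"
= "apuyr"


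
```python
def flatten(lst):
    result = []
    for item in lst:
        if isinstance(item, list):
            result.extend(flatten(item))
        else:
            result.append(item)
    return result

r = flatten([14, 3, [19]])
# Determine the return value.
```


flatten([14, 3, [19]])
Processing each element:
  14 is not a list -> append 14
  3 is not a list -> append 3
  [19] is a list -> flatten recursively -> [19]
= [14, 3, 19]


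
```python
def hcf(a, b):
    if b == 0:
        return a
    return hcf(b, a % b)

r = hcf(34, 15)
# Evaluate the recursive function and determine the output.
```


hcf(34, 15)
= hcf(15, 34 % 15) = hcf(15, 4)
= hcf(4, 15 % 4) = hcf(4, 3)
= hcf(3, 4 % 3) = hcf(3, 1)
= hcf(1, 3 % 1) = hcf(1, 0)
b == 0, return a = 1


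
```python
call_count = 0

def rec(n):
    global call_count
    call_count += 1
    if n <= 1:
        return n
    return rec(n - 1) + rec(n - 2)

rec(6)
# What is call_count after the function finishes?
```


rec(6) calls rec(5) and rec(4); each non-base call branches into two more.
Let C(k) = total number of calls made by rec(k), including the call to rec(k) itself.
Base cases: C(0) = 1, C(1) = 1
Recurrence: C(k) = 1 + C(k-1) + C(k-2)
  C(2) = 1 + C(1) + C(0) = 1 + 1 + 1 = 3
  C(3) = 1 + C(2) + C(1) = 1 + 3 + 1 = 5
  C(4) = 1 + C(3) + C(2) = 1 + 5 + 3 = 9
  C(5) = 1 + C(4) + C(3) = 1 + 9 + 5 = 15
  C(6) = 1 + C(5) + C(4) = 1 + 15 + 9 = 25
Total calls = C(6) = 25


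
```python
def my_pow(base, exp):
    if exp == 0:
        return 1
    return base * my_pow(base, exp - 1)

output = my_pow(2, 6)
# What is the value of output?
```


my_pow(2, 6)
= 2 * my_pow(2, 5)
= 2 * 2 * my_pow(2, 4)
= 2 * 2 * 2 * my_pow(2, 3)
= 2 * 2 * 2 * 2 * my_pow(2, 2)
= 2 * 2 * 2 * 2 * 2 * my_pow(2, 1)
= 2 * 2 * 2 * 2 * 2 * 2 * my_pow(2, 0)
= 2 * 2 * 2 * 2 * 2 * 2 * 1
= 64


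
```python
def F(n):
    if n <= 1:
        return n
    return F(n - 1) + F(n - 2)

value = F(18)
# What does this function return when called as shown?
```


F(18)
= F(17) + F(16)
= (F(16) + F(15)) + F(16)
Computing bottom-up: F(0)=0, F(1)=1, F(2)=1, F(3)=2, F(4)=3, F(5)=5, F(6)=8, F(7)=13, F(8)=21, F(9)=34, F(10)=55, F(11)=89, F(12)=144, F(13)=233, F(14)=377, F(15)=610, F(16)=987, F(17)=1597, F(18)=2584
= 2584


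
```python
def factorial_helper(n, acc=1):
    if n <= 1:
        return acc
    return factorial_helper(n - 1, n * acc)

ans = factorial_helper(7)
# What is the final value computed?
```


factorial_helper(7, 1)
= factorial_helper(6, 7 * 1) = factorial_helper(6, 7)
= factorial_helper(5, 6 * 7) = factorial_helper(5, 42)
= factorial_helper(4, 5 * 42) = factorial_helper(4, 210)
= factorial_helper(3, 4 * 210) = factorial_helper(3, 840)
= factorial_helper(2, 3 * 840) = factorial_helper(2, 2520)
= factorial_helper(1, 2 * 2520) = factorial_helper(1, 5040)
n <= 1, return acc = 5040


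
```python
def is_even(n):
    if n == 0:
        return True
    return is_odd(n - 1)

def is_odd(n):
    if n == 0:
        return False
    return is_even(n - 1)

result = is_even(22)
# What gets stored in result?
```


is_even(22)
= is_odd(21)
= is_even(20)
= is_odd(19)
= is_even(18)
= is_odd(17)
= is_even(16)
= is_odd(15)
= is_even(14)
= is_odd(13)
= is_even(12)
= is_odd(11)
= is_even(10)
= is_odd(9)
= is_even(8)
= is_odd(7)
= is_even(6)
= is_odd(5)
= is_even(4)
= is_odd(3)
= is_even(2)
= is_odd(1)
= is_even(0)
n == 0: return True
= True


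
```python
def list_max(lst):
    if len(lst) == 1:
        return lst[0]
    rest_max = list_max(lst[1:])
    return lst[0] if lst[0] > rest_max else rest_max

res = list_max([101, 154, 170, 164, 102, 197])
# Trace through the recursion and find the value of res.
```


list_max([101, 154, 170, 164, 102, 197])
= compare 101 with list_max([154, 170, 164, 102, 197])
= compare 154 with list_max([170, 164, 102, 197])
= compare 170 with list_max([164, 102, 197])
= compare 164 with list_max([102, 197])
= compare 102 with list_max([197])
Base: list_max([197]) = 197
compare 102 with 197: max = 197
compare 164 with 197: max = 197
compare 170 with 197: max = 197
compare 154 with 197: max = 197
compare 101 with 197: max = 197
= 197


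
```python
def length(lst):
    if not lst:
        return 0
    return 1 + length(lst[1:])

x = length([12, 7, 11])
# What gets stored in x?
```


length([12, 7, 11])
= 1 + length([7, 11])
= 1 + 1 + length([11])
= 1 + 1 + 1 + length([])
= 1 + 1 + 1 + 0
= 3


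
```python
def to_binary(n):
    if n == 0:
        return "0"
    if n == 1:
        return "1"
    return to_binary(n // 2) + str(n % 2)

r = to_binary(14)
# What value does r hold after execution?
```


to_binary(14)
= to_binary(7) + "0"
= to_binary(3) + "1" + "0"
= to_binary(1) + "1" + "1" + "0"
= "1" + "1" + "1" + "0"
= "1110"


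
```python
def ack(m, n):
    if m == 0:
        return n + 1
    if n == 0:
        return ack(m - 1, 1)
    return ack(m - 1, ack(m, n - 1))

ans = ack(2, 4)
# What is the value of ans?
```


ack(2, 4)
= ack(1, ack(2, 3))
First compute ack(2, 3) = 9
= ack(1, 9)
= 11


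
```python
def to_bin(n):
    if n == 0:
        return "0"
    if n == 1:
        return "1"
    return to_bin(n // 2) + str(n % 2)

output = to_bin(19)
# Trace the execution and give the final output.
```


to_bin(19)
= to_bin(9) + "1"
= to_bin(4) + "1" + "1"
= to_bin(2) + "0" + "1" + "1"
= to_bin(1) + "0" + "0" + "1" + "1"
= "1" + "0" + "0" + "1" + "1"
= "10011"


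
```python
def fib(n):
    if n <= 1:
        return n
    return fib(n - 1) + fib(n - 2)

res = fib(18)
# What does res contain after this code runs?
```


fib(18)
= fib(17) + fib(16)
= (fib(16) + fib(15)) + fib(16)
Computing bottom-up: fib(0)=0, fib(1)=1, fib(2)=1, fib(3)=2, fib(4)=3, fib(5)=5, fib(6)=8, fib(7)=13, fib(8)=21, fib(9)=34, fib(10)=55, fib(11)=89, fib(12)=144, fib(13)=233, fib(14)=377, fib(15)=610, fib(16)=987, fib(17)=1597, fib(18)=2584
= 2584


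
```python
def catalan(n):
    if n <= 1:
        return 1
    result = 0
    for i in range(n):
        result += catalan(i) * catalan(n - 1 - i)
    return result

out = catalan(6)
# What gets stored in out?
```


catalan(6)
= sum of catalan(i) * catalan(6-1-i) for i in 0..5
First compute sub-values bottom-up:
  catalan(0) = 1, catalan(1) = 1
  catalan(2) = 1*1 + 1*1 = 2
  catalan(3) = 1*2 + 1*1 + 2*1 = 5
  catalan(4) = 1*5 + 1*2 + 2*1 + 5*1 = 14
  catalan(5) = 1*14 + 1*5 + 2*2 + 5*1 + 14*1 = 42
Now catalan(6):
  catalan(0)*catalan(5) = 1*42 = 42
  catalan(1)*catalan(4) = 1*14 = 14
  catalan(2)*catalan(3) = 2*5 = 10
  catalan(3)*catalan(2) = 5*2 = 10
  catalan(4)*catalan(1) = 14*1 = 14
  catalan(5)*catalan(0) = 42*1 = 42
= 42 + 14 + 10 + 10 + 14 + 42
= 132


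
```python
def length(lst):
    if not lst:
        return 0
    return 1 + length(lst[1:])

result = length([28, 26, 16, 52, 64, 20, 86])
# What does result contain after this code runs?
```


length([28, 26, 16, 52, 64, 20, 86])
= 1 + length([26, 16, 52, 64, 20, 86])
= 1 + 1 + length([16, 52, 64, 20, 86])
= 1 + 1 + 1 + length([52, 64, 20, 86])
= 1 + 1 + 1 + 1 + length([64, 20, 86])
= 1 + 1 + 1 + 1 + 1 + length([20, 86])
= 1 + 1 + 1 + 1 + 1 + 1 + length([86])
= 1 + 1 + 1 + 1 + 1 + 1 + 1 + length([])
= 1 + 1 + 1 + 1 + 1 + 1 + 1 + 0
= 7


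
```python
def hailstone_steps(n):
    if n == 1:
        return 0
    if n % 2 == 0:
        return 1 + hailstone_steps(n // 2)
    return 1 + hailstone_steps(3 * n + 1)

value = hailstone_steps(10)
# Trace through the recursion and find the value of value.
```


hailstone_steps(10)
10 is even -> hailstone_steps(5)
5 is odd -> 3*5+1 = 16 -> hailstone_steps(16)
16 is even -> hailstone_steps(8)
8 is even -> hailstone_steps(4)
4 is even -> hailstone_steps(2)
2 is even -> hailstone_steps(1)
Reached 1 after 6 steps
= 6


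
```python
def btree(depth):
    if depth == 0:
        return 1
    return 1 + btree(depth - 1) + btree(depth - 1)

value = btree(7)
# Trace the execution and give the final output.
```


btree(7)
= 1 + btree(6) + btree(6)
= 1 + 2 * btree(6)
btree(k) = 2^(k+1) - 1
btree(0) = 1
btree(1) = 3
btree(2) = 7
btree(3) = 15
btree(4) = 31
btree(7) = 2^8 - 1 = 255


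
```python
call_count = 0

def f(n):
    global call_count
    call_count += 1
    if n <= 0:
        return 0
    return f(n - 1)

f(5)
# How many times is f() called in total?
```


f(5) calls f(4) calls ... calls f(0)
Total calls: 5 + 1 (for base case) = 6


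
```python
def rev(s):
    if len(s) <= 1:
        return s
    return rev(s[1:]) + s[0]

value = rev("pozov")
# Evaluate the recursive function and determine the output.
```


rev("pozov")
= rev("ozov") + "p"
= rev("zov") + "o" + "p"
= rev("ov") + "z" + "o" + "p"
= rev("v") + "o" + "z" + "o" + "p"
= "v" + "o" + "z" + "o" + "p"
= "vozop"


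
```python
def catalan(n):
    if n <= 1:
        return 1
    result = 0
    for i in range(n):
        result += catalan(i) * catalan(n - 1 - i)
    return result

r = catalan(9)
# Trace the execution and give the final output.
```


catalan(9)
= sum of catalan(i) * catalan(9-1-i) for i in 0..8
First compute sub-values bottom-up:
  catalan(0) = 1, catalan(1) = 1
  catalan(2) = 1*1 + 1*1 = 2
  catalan(3) = 1*2 + 1*1 + 2*1 = 5
  catalan(4) = 1*5 + 1*2 + 2*1 + 5*1 = 14
  catalan(5) = 1*14 + 1*5 + 2*2 + 5*1 + 14*1 = 42
  catalan(6) = 1*42 + 1*14 + 2*5 + 5*2 + 14*1 + 42*1 = 132
  catalan(7) = 1*132 + 1*42 + 2*14 + 5*5 + 14*2 + 42*1 + 132*1 = 429
  catalan(8) = 1*429 + 1*132 + 2*42 + 5*14 + 14*5 + 42*2 + 132*1 + 429*1 = 1430
Now catalan(9):
  catalan(0)*catalan(8) = 1*1430 = 1430
  catalan(1)*catalan(7) = 1*429 = 429
  catalan(2)*catalan(6) = 2*132 = 264
  catalan(3)*catalan(5) = 5*42 = 210
  catalan(4)*catalan(4) = 14*14 = 196
  catalan(5)*catalan(3) = 42*5 = 210
  catalan(6)*catalan(2) = 132*2 = 264
  catalan(7)*catalan(1) = 429*1 = 429
  catalan(8)*catalan(0) = 1430*1 = 1430
= 1430 + 429 + 264 + 210 + 196 + 210 + 264 + 429 + 1430
= 4862


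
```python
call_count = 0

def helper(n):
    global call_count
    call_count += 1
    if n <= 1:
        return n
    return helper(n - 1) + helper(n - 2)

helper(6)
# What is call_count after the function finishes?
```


helper(6) calls helper(5) and helper(4); each non-base call branches into two more.
Let C(k) = total number of calls made by helper(k), including the call to helper(k) itself.
Base cases: C(0) = 1, C(1) = 1
Recurrence: C(k) = 1 + C(k-1) + C(k-2)
  C(2) = 1 + C(1) + C(0) = 1 + 1 + 1 = 3
  C(3) = 1 + C(2) + C(1) = 1 + 3 + 1 = 5
  C(4) = 1 + C(3) + C(2) = 1 + 5 + 3 = 9
  C(5) = 1 + C(4) + C(3) = 1 + 9 + 5 = 15
  C(6) = 1 + C(5) + C(4) = 1 + 15 + 9 = 25
Total calls = C(6) = 25


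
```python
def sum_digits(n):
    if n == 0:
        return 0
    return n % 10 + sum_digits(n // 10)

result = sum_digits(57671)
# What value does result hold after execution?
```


sum_digits(57671)
= 1 + sum_digits(5767)
= 1 + 7 + sum_digits(576)
= 1 + 7 + 6 + sum_digits(57)
= 1 + 7 + 6 + 7 + sum_digits(5)
= 1 + 7 + 6 + 7 + 5 + sum_digits(0)
= 1 + 7 + 6 + 7 + 5 + 0
= 26


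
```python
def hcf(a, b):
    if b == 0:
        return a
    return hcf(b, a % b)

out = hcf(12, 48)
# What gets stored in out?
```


hcf(12, 48)
= hcf(48, 12 % 48) = hcf(48, 12)
= hcf(12, 48 % 12) = hcf(12, 0)
b == 0, return a = 12


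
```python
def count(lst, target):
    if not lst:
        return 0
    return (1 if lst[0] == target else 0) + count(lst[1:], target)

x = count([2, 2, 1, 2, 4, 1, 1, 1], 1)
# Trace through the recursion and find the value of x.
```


count([2, 2, 1, 2, 4, 1, 1, 1], 1)
lst[0]=2 != 1: 0 + count([2, 1, 2, 4, 1, 1, 1], 1)
lst[0]=2 != 1: 0 + count([1, 2, 4, 1, 1, 1], 1)
lst[0]=1 == 1: 1 + count([2, 4, 1, 1, 1], 1)
lst[0]=2 != 1: 0 + count([4, 1, 1, 1], 1)
lst[0]=4 != 1: 0 + count([1, 1, 1], 1)
lst[0]=1 == 1: 1 + count([1, 1], 1)
lst[0]=1 == 1: 1 + count([1], 1)
lst[0]=1 == 1: 1 + count([], 1)
= 4


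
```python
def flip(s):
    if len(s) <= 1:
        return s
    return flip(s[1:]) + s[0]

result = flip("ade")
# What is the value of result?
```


flip("ade")
= flip("de") + "a"
= flip("e") + "d" + "a"
= "e" + "d" + "a"
= "eda"


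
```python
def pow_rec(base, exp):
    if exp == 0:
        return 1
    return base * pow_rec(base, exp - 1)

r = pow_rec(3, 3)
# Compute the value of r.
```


pow_rec(3, 3)
= 3 * pow_rec(3, 2)
= 3 * 3 * pow_rec(3, 1)
= 3 * 3 * 3 * pow_rec(3, 0)
= 3 * 3 * 3 * 1
= 27


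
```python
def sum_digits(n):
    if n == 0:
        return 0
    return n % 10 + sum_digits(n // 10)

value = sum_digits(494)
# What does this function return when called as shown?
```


sum_digits(494)
= 4 + sum_digits(49)
= 4 + 9 + sum_digits(4)
= 4 + 9 + 4 + sum_digits(0)
= 4 + 9 + 4 + 0
= 17


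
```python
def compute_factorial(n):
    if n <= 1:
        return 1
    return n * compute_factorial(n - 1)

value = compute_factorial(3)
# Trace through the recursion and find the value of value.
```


compute_factorial(3)
= 3 * compute_factorial(2)
= 3 * 2 * compute_factorial(1)
= 3 * 2 * 1
= 6


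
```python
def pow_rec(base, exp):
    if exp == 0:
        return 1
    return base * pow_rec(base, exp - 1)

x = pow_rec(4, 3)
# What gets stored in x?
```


pow_rec(4, 3)
= 4 * pow_rec(4, 2)
= 4 * 4 * pow_rec(4, 1)
= 4 * 4 * 4 * pow_rec(4, 0)
= 4 * 4 * 4 * 1
= 64


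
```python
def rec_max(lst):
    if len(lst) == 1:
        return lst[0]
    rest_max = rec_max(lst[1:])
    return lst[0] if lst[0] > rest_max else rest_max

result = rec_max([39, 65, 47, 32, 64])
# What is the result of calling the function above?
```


rec_max([39, 65, 47, 32, 64])
= compare 39 with rec_max([65, 47, 32, 64])
= compare 65 with rec_max([47, 32, 64])
= compare 47 with rec_max([32, 64])
= compare 32 with rec_max([64])
Base: rec_max([64]) = 64
compare 32 with 64: max = 64
compare 47 with 64: max = 64
compare 65 with 64: max = 65
compare 39 with 65: max = 65
= 65


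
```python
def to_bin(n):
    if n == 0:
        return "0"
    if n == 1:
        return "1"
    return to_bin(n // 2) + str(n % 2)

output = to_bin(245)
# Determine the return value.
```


to_bin(245)
= to_bin(122) + "1"
= to_bin(61) + "0" + "1"
= to_bin(30) + "1" + "0" + "1"
= to_bin(15) + "0" + "1" + "0" + "1"
= to_bin(7) + "1" + "0" + "1" + "0" + "1"
= to_bin(3) + "1" + "1" + "0" + "1" + "0" + "1"
= to_bin(1) + "1" + "1" + "1" + "0" + "1" + "0" + "1"
= "1" + "1" + "1" + "1" + "0" + "1" + "0" + "1"
= "11110101"


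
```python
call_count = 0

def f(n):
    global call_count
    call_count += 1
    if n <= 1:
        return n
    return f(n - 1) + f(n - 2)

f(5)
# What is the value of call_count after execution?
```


f(5) calls f(4) and f(3); each non-base call branches into two more.
Let C(k) = total number of calls made by f(k), including the call to f(k) itself.
Base cases: C(0) = 1, C(1) = 1
Recurrence: C(k) = 1 + C(k-1) + C(k-2)
  C(2) = 1 + C(1) + C(0) = 1 + 1 + 1 = 3
  C(3) = 1 + C(2) + C(1) = 1 + 3 + 1 = 5
  C(4) = 1 + C(3) + C(2) = 1 + 5 + 3 = 9
  C(5) = 1 + C(4) + C(3) = 1 + 9 + 5 = 15
Total calls = C(5) = 15


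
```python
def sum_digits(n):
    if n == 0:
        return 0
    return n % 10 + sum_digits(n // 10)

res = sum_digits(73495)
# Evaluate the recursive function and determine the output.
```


sum_digits(73495)
= 5 + sum_digits(7349)
= 5 + 9 + sum_digits(734)
= 5 + 9 + 4 + sum_digits(73)
= 5 + 9 + 4 + 3 + sum_digits(7)
= 5 + 9 + 4 + 3 + 7 + sum_digits(0)
= 5 + 9 + 4 + 3 + 7 + 0
= 28


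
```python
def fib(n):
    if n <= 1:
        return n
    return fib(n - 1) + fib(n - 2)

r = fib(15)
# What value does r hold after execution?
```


fib(15)
= fib(14) + fib(13)
= (fib(13) + fib(12)) + fib(13)
Computing bottom-up: fib(0)=0, fib(1)=1, fib(2)=1, fib(3)=2, fib(4)=3, fib(5)=5, fib(6)=8, fib(7)=13, fib(8)=21, fib(9)=34, fib(10)=55, fib(11)=89, fib(12)=144, fib(13)=233, fib(14)=377, fib(15)=610
= 610


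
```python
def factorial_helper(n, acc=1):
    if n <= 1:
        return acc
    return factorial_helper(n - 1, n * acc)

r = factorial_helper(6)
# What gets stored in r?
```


factorial_helper(6, 1)
= factorial_helper(5, 6 * 1) = factorial_helper(5, 6)
= factorial_helper(4, 5 * 6) = factorial_helper(4, 30)
= factorial_helper(3, 4 * 30) = factorial_helper(3, 120)
= factorial_helper(2, 3 * 120) = factorial_helper(2, 360)
= factorial_helper(1, 2 * 360) = factorial_helper(1, 720)
n <= 1, return acc = 720
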